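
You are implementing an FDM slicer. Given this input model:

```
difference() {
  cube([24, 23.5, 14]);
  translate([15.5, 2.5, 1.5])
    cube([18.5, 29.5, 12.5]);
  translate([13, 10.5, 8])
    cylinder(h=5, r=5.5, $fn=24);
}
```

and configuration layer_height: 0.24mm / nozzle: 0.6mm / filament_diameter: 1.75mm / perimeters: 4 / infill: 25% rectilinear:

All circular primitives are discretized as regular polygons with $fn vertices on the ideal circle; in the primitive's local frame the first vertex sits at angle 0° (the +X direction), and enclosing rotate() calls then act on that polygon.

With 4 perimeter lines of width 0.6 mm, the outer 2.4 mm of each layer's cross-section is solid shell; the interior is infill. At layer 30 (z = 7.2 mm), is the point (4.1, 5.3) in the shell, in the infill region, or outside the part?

infill

At z = 7.2 mm: the 24×23.5 cube contributes its full rectangle; the cube at (15.5, 2.5) (footprint 18.5×29.5) is included at this height; the cylinder at (13, 10.5) is not intersected at this z (z outside [8, 13]); Subtracting the remaining from the first: starting from the 24×23.5 cube, the 18.5×29.5 cube at (15.5, 2.5) partially overlaps it — only the 178.50 mm² overlap (of its 545.75 mm²) is removed, clipping the outline — 1 connected region. Overall, the cross-section is a single solid region. The nearest boundary edge runs (0.00, 0.00)→(0.00, 23.50); distance from the point to it = 4.10 mm. The point is inside the cross-section and 4.10 mm from the nearest boundary — more than the 2.4 mm shell width (4 × 0.6), so it's in the infill interior.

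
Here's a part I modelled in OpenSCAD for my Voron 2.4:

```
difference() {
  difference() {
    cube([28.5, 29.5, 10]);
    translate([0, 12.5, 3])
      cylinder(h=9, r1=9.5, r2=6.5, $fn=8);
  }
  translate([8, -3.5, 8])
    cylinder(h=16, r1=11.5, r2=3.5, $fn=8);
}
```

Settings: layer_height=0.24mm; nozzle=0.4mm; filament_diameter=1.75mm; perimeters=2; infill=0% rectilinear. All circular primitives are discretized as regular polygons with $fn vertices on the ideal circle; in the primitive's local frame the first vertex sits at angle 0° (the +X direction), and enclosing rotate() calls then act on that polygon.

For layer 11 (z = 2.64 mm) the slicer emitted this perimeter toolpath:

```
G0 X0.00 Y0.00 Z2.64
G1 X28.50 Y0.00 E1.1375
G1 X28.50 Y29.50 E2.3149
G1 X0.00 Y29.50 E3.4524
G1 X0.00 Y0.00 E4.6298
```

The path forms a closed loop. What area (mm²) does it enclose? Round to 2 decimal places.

Apply the shoelace formula to the sequence of (X, Y) vertices; enclosed area = 840.75 mm².

840.75 mm²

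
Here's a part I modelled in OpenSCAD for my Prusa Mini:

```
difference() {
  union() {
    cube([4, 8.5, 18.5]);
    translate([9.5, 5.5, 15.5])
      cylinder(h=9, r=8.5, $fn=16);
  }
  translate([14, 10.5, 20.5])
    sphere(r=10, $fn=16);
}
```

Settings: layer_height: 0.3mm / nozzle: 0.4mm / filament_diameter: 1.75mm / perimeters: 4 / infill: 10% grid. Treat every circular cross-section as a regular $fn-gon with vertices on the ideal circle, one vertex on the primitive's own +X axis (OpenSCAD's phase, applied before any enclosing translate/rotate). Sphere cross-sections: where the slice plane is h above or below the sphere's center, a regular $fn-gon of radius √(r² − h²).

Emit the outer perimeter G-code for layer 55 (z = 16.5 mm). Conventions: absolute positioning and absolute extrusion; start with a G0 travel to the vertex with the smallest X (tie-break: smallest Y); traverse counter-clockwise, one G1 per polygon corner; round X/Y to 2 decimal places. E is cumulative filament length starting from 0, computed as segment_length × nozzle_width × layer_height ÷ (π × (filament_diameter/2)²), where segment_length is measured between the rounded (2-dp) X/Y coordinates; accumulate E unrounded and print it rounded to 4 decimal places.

G0 X0.00 Y0.00 Z16.50
G1 X3.15 Y0.00 E0.1572
G1 X3.49 Y-0.51 E0.1877
G1 X6.25 Y-2.35 E0.3532
G1 X9.50 Y-3.00 E0.5186
G1 X12.75 Y-2.35 E0.6839
G1 X15.51 Y-0.51 E0.8494
G1 X17.16 Y1.96 E0.9976
G1 X14.00 Y1.33 E1.1584
G1 X10.49 Y2.03 E1.3369
G1 X7.52 Y4.02 E1.5153
G1 X5.53 Y6.99 E1.6937
G1 X4.83 Y10.50 E1.8722
G1 X5.27 Y12.70 E1.9842
G1 X3.49 Y11.51 E2.0910
G1 X1.65 Y8.75 E2.2565
G1 X1.60 Y8.50 E2.2692
G1 X0.00 Y8.50 E2.3490
G1 X0.00 Y0.00 E2.7731

At z = 16.5 mm: the cube (footprint 4×8.5) is included at this height; the r=8.5 cylinder at (9.5, 5.5) gives a regular 16-gon of circumradius 8.5 (constant along its height); Combining (union): the regions partially overlap (shared area 20.41 mm²), so overlapping operands fuse into one piece — 1 connected region; the r=10 sphere at (14, 10.5) slices to a regular 16-gon of circumradius 9.165 (√(r²−h²) with h=4 from center); After the difference (first − rest): starting from that combined region, the r=10 sphere at (14, 10.5) partially overlaps it — only the 124.24 mm² overlap (of its 257.16 mm²) is removed, clipping the outline — 1 connected region. The outline is a single polygon with 18 vertices. Extrusion per mm of travel: 0.4 × 0.3 / (π × 0.875²) = 0.049890. Accumulating E over each segment gives final E = 2.7731.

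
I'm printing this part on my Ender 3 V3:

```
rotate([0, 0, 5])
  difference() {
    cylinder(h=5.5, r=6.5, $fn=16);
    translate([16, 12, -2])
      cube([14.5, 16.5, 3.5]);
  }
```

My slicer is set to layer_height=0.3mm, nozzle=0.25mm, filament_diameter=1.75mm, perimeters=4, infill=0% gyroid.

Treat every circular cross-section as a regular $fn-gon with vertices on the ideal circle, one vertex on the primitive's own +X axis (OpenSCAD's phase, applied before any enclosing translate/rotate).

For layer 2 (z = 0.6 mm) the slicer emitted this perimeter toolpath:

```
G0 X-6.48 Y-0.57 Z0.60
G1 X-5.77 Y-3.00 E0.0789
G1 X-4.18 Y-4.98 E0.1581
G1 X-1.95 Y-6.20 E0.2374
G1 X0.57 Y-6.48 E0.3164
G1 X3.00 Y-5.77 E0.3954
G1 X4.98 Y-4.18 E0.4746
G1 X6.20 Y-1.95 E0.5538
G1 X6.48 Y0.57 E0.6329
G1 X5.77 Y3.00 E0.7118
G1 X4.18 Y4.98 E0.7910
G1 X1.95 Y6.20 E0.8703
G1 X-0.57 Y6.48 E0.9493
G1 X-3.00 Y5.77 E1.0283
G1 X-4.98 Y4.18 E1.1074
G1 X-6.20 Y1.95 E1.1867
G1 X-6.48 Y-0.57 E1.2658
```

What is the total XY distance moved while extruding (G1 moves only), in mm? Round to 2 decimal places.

40.59 mm

Sum the Euclidean lengths of each G1 segment: total = 40.59 mm.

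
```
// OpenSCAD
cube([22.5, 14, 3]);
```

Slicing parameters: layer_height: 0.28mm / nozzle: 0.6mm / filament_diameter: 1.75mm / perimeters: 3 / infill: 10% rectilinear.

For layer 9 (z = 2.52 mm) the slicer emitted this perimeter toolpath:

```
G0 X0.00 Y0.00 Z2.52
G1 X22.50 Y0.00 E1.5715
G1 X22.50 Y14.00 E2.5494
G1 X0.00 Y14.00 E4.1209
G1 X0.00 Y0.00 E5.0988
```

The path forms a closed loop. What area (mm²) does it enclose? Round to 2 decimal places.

315.00 mm²

Apply the shoelace formula to the sequence of (X, Y) vertices; enclosed area = 315.00 mm².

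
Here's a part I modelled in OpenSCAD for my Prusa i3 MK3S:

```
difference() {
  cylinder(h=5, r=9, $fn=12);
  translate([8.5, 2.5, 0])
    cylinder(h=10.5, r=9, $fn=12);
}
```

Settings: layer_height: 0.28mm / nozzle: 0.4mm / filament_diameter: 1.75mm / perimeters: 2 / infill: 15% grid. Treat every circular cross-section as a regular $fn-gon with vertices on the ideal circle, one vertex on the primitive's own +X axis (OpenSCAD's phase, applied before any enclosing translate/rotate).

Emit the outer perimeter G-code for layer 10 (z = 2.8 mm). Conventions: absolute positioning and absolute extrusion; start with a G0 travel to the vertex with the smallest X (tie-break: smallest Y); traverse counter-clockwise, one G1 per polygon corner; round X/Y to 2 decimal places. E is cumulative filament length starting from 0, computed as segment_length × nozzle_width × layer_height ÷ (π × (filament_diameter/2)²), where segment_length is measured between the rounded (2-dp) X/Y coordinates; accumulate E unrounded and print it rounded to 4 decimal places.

At z = 2.8 mm: the cylinder: section is a regular 12-gon, circumradius r=9; the cylinder at (8.5, 2.5): section is a regular 12-gon, circumradius r=9; Taking the first minus the rest: starting from the r=9 cylinder, the r=9 cylinder at (8.5, 2.5) partially overlaps it — only the 94.05 mm² overlap (of its 243.00 mm²) is removed, clipping the outline — 1 connected region. The outline is a single polygon with 14 vertices. Extrusion per mm of travel: 0.4 × 0.28 / (π × 0.875²) = 0.046564. Accumulating E over each segment gives final E = 2.6025.

G0 X-9.00 Y0.00 Z2.80
G1 X-7.79 Y-4.50 E0.2170
G1 X-4.50 Y-7.79 E0.4336
G1 X0.00 Y-9.00 E0.6506
G1 X4.50 Y-7.79 E0.8676
G1 X6.37 Y-5.93 E0.9904
G1 X4.00 Y-5.29 E1.1047
G1 X0.71 Y-2.00 E1.3214
G1 X-0.50 Y2.50 E1.5384
G1 X0.71 Y7.00 E1.7553
G1 X2.13 Y8.43 E1.8492
G1 X0.00 Y9.00 E1.9518
G1 X-4.50 Y7.79 E2.1688
G1 X-7.79 Y4.50 E2.3855
G1 X-9.00 Y0.00 E2.6025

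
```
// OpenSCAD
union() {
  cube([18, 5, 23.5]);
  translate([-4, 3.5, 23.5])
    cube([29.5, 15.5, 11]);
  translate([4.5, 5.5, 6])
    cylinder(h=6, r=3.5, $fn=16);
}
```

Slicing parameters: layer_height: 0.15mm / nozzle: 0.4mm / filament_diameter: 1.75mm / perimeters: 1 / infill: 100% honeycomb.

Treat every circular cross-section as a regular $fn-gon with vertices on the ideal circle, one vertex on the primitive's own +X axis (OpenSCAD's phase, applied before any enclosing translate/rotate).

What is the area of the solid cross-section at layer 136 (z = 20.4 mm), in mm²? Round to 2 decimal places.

90.00 mm²

At z = 20.4 mm: the 18×5 cube contributes its full rectangle (area 90.00 mm²); the cube at (-4, 3.5) does not reach this height (z outside [23.5, 34.5]); the cylinder at (4.5, 5.5) is absent (z outside [6, 12]); Taking the union: only the 18×5 cube is present, so the union is just that shape — area = 90.00 mm². Overall, the cross-section is a single solid region. Net area = 90.00 mm².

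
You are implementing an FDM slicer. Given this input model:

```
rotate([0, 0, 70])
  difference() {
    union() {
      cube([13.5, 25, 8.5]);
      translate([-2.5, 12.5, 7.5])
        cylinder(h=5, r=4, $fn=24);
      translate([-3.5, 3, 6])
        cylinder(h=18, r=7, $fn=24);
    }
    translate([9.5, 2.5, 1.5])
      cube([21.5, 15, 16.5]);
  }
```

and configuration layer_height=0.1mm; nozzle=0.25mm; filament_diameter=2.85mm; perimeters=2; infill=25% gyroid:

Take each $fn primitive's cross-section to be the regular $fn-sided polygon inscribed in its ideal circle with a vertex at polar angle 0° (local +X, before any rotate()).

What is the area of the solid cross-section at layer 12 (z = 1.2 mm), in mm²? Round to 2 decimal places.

At z = 1.2 mm: the 13.5×25 cube contributes its full rectangle (area 337.50 mm²); the cylinder at (-2.5, 12.5) is not intersected at this z (z outside [7.5, 12.5]); the cylinder at (-3.5, 3) is not intersected at this z (z outside [6, 24]); Combining (union): only the 13.5×25 cube is present, so the union is just that shape — area = 337.50 mm²; the cube at (9.5, 2.5) is absent (z outside [1.5, 18]); Taking the first minus the rest: none of the subtracted shapes is present at this height, so the result so far is unchanged — area = 337.50 mm²; (whole slice rotated 70° about Z — lengths, areas and connectivity unchanged). Overall, the cross-section is a single solid region. Net area = 337.50 mm².

337.50 mm²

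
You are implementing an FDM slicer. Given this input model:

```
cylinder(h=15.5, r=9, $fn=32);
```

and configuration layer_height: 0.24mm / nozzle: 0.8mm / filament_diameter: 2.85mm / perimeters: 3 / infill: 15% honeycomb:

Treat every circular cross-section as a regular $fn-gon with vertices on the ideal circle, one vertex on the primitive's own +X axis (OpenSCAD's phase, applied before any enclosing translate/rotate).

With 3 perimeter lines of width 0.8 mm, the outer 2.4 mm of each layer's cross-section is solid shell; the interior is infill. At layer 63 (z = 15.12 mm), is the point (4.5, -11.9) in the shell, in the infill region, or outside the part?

outside

At z = 15.12 mm: the cylinder: section is a regular 32-gon, circumradius r=9. Overall, the cross-section is a single solid region. The nearest boundary edge runs (1.76, -8.83)→(3.44, -8.31); distance from the point to it = 3.74 mm. The point is not inside any of the regions above, so it lies outside the cross-section (3.74 mm from the nearest boundary).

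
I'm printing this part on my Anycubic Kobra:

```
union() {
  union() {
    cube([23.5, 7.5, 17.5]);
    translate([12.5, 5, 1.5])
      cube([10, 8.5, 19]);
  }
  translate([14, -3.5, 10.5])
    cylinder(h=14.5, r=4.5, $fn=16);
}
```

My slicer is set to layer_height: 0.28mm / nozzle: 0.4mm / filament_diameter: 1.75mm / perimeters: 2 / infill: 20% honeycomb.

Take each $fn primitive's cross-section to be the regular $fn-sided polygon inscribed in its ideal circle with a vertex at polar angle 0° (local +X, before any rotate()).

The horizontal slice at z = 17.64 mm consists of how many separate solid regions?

2

At z = 17.64 mm: the cube is not intersected at this z (z outside [0, 17.5]); the cube at (12.5, 5) is present — its section is the full 10×8.5 rectangle; Merging all regions: only the 10×8.5 cube at (12.5, 5) is present, so the union is just that shape — 1 connected region; the r=4.5 cylinder at (14, -3.5) contributes a regular 16-gon of circumradius 4.5; Taking the union: the 2 present regions are separate (no shared area or edge), so areas and boundary lengths simply add and each stays a separate island — 2 connected regions. The result has 2 disconnected regions.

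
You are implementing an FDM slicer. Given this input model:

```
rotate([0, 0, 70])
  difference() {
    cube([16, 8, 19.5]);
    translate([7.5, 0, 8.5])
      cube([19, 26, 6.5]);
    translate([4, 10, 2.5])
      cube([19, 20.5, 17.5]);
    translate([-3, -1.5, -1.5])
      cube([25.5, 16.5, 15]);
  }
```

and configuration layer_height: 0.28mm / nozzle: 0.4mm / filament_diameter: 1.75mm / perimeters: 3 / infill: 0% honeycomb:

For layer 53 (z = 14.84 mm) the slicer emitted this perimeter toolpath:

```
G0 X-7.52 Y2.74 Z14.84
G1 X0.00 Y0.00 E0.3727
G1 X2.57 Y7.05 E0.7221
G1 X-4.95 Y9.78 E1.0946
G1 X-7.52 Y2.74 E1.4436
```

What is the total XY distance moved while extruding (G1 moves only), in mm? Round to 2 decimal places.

Sum the Euclidean lengths of each G1 segment: total = 31.00 mm.

31.00 mm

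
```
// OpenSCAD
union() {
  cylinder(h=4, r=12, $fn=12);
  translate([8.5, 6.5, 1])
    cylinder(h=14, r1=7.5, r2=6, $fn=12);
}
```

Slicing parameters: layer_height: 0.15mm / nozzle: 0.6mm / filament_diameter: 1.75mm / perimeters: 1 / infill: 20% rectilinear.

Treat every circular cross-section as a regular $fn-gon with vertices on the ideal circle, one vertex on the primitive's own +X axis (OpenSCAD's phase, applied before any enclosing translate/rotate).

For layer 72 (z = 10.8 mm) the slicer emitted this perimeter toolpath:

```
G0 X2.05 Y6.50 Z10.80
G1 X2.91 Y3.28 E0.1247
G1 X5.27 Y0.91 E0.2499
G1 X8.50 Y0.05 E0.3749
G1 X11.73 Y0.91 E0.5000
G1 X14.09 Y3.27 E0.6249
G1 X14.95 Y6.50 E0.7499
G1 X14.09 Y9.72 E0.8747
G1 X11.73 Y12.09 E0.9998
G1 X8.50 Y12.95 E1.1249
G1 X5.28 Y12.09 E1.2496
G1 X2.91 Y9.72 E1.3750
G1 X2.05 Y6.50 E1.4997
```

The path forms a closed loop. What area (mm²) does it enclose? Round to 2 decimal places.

Apply the shoelace formula to the sequence of (X, Y) vertices; enclosed area = 124.90 mm².

124.90 mm²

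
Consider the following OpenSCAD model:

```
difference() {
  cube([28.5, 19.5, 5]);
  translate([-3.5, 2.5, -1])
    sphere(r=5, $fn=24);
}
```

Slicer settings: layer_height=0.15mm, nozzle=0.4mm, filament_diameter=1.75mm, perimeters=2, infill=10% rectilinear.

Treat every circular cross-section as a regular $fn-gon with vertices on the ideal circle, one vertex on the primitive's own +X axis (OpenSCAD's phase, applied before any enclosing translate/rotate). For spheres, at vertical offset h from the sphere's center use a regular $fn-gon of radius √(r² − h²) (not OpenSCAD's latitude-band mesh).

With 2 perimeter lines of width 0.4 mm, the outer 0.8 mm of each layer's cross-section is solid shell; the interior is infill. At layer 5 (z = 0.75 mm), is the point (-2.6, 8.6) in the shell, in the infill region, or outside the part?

outside

At z = 0.75 mm: the cube (footprint 28.5×19.5) is included at this height; the r=5 sphere at (-3.5, 2.5) slices to a regular 24-gon of circumradius 4.684 (√(r²−h²) with h=1.75 from center); Taking the first minus the rest: starting from the 28.5×19.5 cube, the r=5 sphere at (-3.5, 2.5) partially overlaps it — only the 4.74 mm² overlap (of its 68.13 mm²) is removed, clipping the outline — 1 connected region. Overall, the cross-section is a single solid region. The nearest boundary edge runs (0.00, 5.57)→(0.00, 19.50); distance from the point to it = 2.60 mm. The point is not inside any of the regions above, so it lies outside the cross-section (2.60 mm from the nearest boundary).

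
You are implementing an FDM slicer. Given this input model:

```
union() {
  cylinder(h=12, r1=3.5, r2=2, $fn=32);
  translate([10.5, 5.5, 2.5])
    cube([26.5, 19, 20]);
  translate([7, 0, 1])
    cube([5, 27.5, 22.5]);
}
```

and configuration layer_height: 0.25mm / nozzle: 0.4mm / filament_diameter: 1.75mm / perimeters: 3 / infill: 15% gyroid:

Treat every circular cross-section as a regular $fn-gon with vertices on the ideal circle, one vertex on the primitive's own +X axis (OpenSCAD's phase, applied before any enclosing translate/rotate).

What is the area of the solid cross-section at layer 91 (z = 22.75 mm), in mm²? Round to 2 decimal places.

At z = 22.75 mm: the cone is not intersected at this z (z outside [0, 12]); the cube at (10.5, 5.5) is absent (z outside [2.5, 22.5]); the 5×27.5 cube at (7, 0) contributes its full rectangle (area 137.50 mm²); Merging all regions: only the 5×27.5 cube at (7, 0) is present, so the union is just that shape — area = 137.50 mm². Overall, the cross-section is a single solid region. Net area = 137.50 mm².

137.50 mm²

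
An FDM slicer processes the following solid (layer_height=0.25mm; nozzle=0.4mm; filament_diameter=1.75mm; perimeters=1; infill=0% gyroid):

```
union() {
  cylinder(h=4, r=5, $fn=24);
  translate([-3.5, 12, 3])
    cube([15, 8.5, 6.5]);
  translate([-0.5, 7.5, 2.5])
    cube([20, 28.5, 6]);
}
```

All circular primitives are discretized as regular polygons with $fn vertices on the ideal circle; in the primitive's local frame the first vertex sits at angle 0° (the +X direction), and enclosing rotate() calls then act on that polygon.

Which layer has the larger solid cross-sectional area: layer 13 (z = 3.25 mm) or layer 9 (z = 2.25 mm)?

Layer 13 (z = 3.25): the r=5 cylinder contributes a regular 24-gon of circumradius 5 (area = (24/2)·5.000²·sin(360°/24) = 77.65 mm²); the cube at (-3.5, 12) is present — its section is the full 15×8.5 rectangle (area 127.50 mm²); the 20×28.5 cube at (-0.5, 7.5) contributes its full rectangle (area 570.00 mm²); Merging all regions: the regions partially overlap — summed areas 775.15 mm² minus the doubly-counted overlap 102.00 mm² gives 673.15 mm² — area = 673.15 mm². So its area = 673.15 mm². Layer 9 (z = 2.25): the r=5 cylinder contributes a regular 24-gon of circumradius 5 (area = (24/2)·5.000²·sin(360°/24) = 77.65 mm²); the cube at (-3.5, 12) is absent (z outside [3, 9.5]); the cube at (-0.5, 7.5) does not reach this height (z outside [2.5, 8.5]); Taking the union: only the r=5 cylinder is present, so the union is just that shape — area = 77.65 mm². So its area = 77.65 mm². Layer 13 is larger (673.15 vs 77.65 mm²).

layer 13 (z = 3.25 mm)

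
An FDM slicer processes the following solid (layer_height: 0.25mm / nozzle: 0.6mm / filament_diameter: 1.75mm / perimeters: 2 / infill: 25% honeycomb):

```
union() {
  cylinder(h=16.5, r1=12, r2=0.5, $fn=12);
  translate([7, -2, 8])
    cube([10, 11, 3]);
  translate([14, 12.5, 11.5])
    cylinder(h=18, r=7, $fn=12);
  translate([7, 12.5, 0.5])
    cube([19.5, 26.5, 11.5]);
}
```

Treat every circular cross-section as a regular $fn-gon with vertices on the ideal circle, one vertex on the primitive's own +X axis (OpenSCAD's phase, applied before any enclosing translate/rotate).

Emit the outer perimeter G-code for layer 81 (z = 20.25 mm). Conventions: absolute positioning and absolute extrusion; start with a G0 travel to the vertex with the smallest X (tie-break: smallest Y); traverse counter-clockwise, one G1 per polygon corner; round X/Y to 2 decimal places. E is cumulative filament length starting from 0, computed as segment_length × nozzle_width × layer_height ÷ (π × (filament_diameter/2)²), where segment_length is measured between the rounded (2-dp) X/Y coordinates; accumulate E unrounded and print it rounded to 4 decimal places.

At z = 20.25 mm: the cone is absent (z outside [0, 16.5]); the cube at (7, -2) is not intersected at this z (z outside [8, 11]); the r=7 cylinder at (14, 12.5) gives a regular 12-gon of circumradius 7 (constant along its height); the cube at (7, 12.5) is absent (z outside [0.5, 12]); Merging all regions: only the r=7 cylinder at (14, 12.5) is present, so the union is just that shape — 1 connected region. The outline is a single polygon with 12 vertices. Extrusion per mm of travel: 0.6 × 0.25 / (π × 0.875²) = 0.062363. Accumulating E over each segment gives final E = 2.7111.

G0 X7.00 Y12.50 Z20.25
G1 X7.94 Y9.00 E0.2260
G1 X10.50 Y6.44 E0.4518
G1 X14.00 Y5.50 E0.6778
G1 X17.50 Y6.44 E0.9038
G1 X20.06 Y9.00 E1.1296
G1 X21.00 Y12.50 E1.3556
G1 X20.06 Y16.00 E1.5816
G1 X17.50 Y18.56 E1.8074
G1 X14.00 Y19.50 E2.0334
G1 X10.50 Y18.56 E2.2594
G1 X7.94 Y16.00 E2.4851
G1 X7.00 Y12.50 E2.7111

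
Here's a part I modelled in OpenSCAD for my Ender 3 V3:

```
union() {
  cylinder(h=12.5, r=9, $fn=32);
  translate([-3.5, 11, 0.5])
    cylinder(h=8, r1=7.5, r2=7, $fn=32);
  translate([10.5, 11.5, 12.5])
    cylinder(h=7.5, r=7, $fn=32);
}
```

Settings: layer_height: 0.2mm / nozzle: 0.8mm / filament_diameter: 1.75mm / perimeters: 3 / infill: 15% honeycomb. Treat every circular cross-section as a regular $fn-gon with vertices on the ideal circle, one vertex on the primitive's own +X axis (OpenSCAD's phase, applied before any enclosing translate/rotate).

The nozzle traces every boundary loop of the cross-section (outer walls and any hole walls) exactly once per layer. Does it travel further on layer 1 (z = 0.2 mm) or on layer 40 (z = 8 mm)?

Layer 1 (z = 0.2): the cylinder: section is a regular 32-gon, circumradius r=9 (perimeter = 2·32·9.000·sin(180°/32) = 56.46 mm); the cone at (-3.5, 11) is absent (z outside [0.5, 8.5]); the cylinder at (10.5, 11.5) does not reach this height (z outside [12.5, 20]); Taking the union: only the r=9 cylinder is present, so the union is just that shape — boundary = 56.46 mm. So its perimeter = 56.46 mm. Layer 40 (z = 8): the r=9 cylinder gives a regular 32-gon of circumradius 9 (constant along its height) (perimeter = 2·32·9.000·sin(180°/32) = 56.46 mm); the cone at (-3.5, 11) (r1=7.5→r2=7) has section circumradius 7.031 here — a regular 32-gon (perimeter = 2·32·7.031·sin(180°/32) = 44.11 mm); the cylinder at (10.5, 11.5) is not intersected at this z (z outside [12.5, 20]); Combining (union): the regions partially overlap (shared area 33.33 mm²), so the edge portions inside another operand are dropped and the merged outline is re-measured after clipping — boundary = 76.32 mm. So its perimeter = 76.32 mm. Layer 40 is larger (76.32 vs 56.46 mm).

layer 40 (z = 8 mm)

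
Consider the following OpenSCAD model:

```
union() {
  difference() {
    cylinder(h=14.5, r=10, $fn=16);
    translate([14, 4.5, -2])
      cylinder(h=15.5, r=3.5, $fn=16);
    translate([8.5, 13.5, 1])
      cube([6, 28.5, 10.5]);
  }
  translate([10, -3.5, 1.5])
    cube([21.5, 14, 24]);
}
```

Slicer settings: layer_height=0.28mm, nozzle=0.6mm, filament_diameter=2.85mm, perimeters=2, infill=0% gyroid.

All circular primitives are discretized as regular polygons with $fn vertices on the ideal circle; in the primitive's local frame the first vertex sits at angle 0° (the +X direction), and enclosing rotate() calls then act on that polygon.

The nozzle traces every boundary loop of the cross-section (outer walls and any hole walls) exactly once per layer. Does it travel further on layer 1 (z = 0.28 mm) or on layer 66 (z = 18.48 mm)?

layer 66 (z = 18.48 mm)

Layer 1 (z = 0.28): the cylinder: section is a regular 16-gon, circumradius r=10 (perimeter = 2·16·10.000·sin(180°/16) = 62.43 mm); the cylinder at (14, 4.5): section is a regular 16-gon, circumradius r=3.5 (perimeter = 2·16·3.500·sin(180°/16) = 21.85 mm); the cube at (8.5, 13.5) does not reach this height (z outside [1, 11.5]); After the difference (first − rest): starting from the r=10 cylinder, the r=3.5 cylinder at (14, 4.5) misses the remaining region (no effect) — boundary = 62.43 mm; the cube at (10, -3.5) does not reach this height (z outside [1.5, 25.5]); Merging all regions: only that combined region is present, so the union is just that shape — boundary = 62.43 mm. So its perimeter = 62.43 mm. Layer 66 (z = 18.48): the cylinder is absent (z outside [0, 14.5]); the cylinder at (14, 4.5) is not intersected at this z (z outside [-2, 13.5]); the cube at (8.5, 13.5) is not intersected at this z (z outside [1, 11.5]); After the difference (first − rest): the first operand is absent here, so nothing remains; the 21.5×14 cube at (10, -3.5) contributes its full rectangle (perimeter 71.00 mm); Taking the union: only the 21.5×14 cube at (10, -3.5) is present, so the union is just that shape — boundary = 71.00 mm. So its perimeter = 71.00 mm. Layer 66 is larger (71.00 vs 62.43 mm).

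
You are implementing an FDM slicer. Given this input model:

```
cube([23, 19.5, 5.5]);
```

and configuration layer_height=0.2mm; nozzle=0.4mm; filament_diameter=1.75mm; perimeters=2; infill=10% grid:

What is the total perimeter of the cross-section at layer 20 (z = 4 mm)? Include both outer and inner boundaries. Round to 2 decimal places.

85.00 mm

At z = 4 mm: the cube is present — its section is the full 23×19.5 rectangle (perimeter 85.00 mm). Overall, the cross-section is a single solid region. Total boundary length (outer) = 85.00 mm.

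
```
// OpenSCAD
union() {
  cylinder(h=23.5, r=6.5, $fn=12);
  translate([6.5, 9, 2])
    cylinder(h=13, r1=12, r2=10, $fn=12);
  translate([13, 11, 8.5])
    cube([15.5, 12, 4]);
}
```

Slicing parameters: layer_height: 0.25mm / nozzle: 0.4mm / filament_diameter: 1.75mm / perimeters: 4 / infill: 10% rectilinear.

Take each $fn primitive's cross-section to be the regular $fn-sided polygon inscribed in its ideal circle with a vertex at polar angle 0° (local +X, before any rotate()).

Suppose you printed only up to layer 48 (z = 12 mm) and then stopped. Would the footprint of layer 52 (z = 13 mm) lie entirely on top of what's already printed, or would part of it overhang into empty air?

Compare the two slices. At z = 12: the r=6.5 cylinder contributes a regular 12-gon of circumradius 6.5 (area = (12/2)·6.500²·sin(360°/12) = 126.75 mm²); the cone at (6.5, 9): at t=0.769 of its height the radius interpolates to r₁+(r₂−r₁)t = 10.462, giving a regular 12-gon of that circumradius (area = (12/2)·10.462²·sin(360°/12) = 328.33 mm²); the 15.5×12 cube at (13, 11) contributes its full rectangle (area 186.00 mm²); Merging all regions: the regions partially overlap — summed areas 641.08 mm² minus the doubly-counted overlap 57.53 mm² gives 583.55 mm² — area = 583.55 mm². At z = 13: the r=6.5 cylinder gives a regular 12-gon of circumradius 6.5 (constant along its height) (area = (12/2)·6.500²·sin(360°/12) = 126.75 mm²); the cone at (6.5, 9) contributes a regular 12-gon of circumradius 10.308 (interpolated between r1=12 and r2=10 at t=0.846) (area = (12/2)·10.308²·sin(360°/12) = 318.75 mm²); the cube at (13, 11) does not reach this height (z outside [8.5, 12.5]); Taking the union: the regions partially overlap — summed areas 445.50 mm² minus the doubly-counted overlap 42.75 mm² gives 402.75 mm² — area = 402.75 mm². Checking containment: the cross-section at z = 13 is a subset of the cross-section at z = 12.

entirely on top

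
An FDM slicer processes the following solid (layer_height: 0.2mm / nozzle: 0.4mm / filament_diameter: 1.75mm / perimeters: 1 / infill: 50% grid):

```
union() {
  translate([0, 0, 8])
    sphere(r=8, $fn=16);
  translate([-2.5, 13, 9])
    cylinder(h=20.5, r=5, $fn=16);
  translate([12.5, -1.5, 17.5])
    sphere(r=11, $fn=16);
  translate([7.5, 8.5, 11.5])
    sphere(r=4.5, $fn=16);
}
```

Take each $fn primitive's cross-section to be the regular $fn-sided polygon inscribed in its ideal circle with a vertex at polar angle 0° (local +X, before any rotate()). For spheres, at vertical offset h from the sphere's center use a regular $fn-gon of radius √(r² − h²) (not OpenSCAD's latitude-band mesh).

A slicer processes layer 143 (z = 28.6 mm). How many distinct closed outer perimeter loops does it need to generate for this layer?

1

At z = 28.6 mm: the sphere is not intersected at this z (|z−center|=20.600 > r=8); the r=5 cylinder at (-2.5, 13) contributes a regular 16-gon of circumradius 5; the sphere at (12.5, -1.5) is absent (|z−center|=11.100 > r=11); the sphere at (7.5, 8.5) is not intersected at this z (|z−center|=17.100 > r=4.5); Taking the union: only the r=5 cylinder at (-2.5, 13) is present, so the union is just that shape — 1 connected region. The result has 1 disconnected region.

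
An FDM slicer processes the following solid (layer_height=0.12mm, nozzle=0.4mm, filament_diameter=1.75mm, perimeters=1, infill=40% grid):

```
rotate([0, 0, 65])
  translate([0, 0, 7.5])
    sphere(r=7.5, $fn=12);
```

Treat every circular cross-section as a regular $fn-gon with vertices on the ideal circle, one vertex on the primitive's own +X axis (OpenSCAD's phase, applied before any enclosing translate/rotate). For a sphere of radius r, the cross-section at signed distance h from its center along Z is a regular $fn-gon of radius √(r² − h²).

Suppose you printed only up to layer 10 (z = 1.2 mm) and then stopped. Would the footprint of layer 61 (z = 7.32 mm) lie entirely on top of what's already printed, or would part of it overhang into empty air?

part overhangs

Compare the two slices. At z = 1.2: the sphere: section is a regular 12-gon, circumradius = √(r²−h²) = √(7.5²−6.3²) = 4.069 (area = (12/2)·4.069²·sin(360°/12) = 49.68 mm²); (rotated 65° about Z; rotation is an isometry so areas/perimeters/island counts are preserved). At z = 7.32: the sphere: section is a regular 12-gon, circumradius = √(r²−h²) = √(7.5²−0.18²) = 7.498 (area = (12/2)·7.498²·sin(360°/12) = 168.65 mm²); (whole slice rotated 65° about Z — lengths, areas and connectivity unchanged). Checking containment: at z = 7.32 the cross-section extends beyond the z = 1.2 cross-section by about 118.97 mm².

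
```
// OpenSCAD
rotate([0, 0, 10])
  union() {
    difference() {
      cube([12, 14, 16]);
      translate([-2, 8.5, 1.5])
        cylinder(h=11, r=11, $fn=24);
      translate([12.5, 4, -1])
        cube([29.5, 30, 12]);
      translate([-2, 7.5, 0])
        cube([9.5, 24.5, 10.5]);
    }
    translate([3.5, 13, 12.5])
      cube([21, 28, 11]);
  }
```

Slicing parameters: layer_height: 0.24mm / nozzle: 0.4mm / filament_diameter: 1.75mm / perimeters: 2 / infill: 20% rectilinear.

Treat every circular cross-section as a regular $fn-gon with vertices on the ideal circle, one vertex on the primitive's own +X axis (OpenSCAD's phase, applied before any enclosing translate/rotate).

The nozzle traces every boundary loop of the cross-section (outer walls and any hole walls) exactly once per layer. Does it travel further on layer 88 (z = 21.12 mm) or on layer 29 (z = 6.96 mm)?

Layer 88 (z = 21.12): the cube is absent (z outside [0, 16]); the cylinder at (-2, 8.5) does not reach this height (z outside [1.5, 12.5]); the cube at (12.5, 4) is absent (z outside [-1, 11]); the cube at (-2, 7.5) is not intersected at this z (z outside [0, 10.5]); After the difference (first − rest): the first operand is absent here, so nothing remains; the cube at (3.5, 13) is present — its section is the full 21×28 rectangle (perimeter 98.00 mm); Merging all regions: only the 21×28 cube at (3.5, 13) is present, so the union is just that shape — boundary = 98.00 mm; (whole slice rotated 10° about Z — lengths, areas and connectivity unchanged). So its perimeter = 98.00 mm. Layer 29 (z = 6.96): the 12×14 cube contributes its full rectangle (perimeter 52.00 mm); the cylinder at (-2, 8.5): section is a regular 24-gon, circumradius r=11 (perimeter = 2·24·11.000·sin(180°/24) = 68.92 mm); the 29.5×30 cube at (12.5, 4) contributes its full rectangle (perimeter 119.00 mm); the 9.5×24.5 cube at (-2, 7.5) contributes its full rectangle (perimeter 68.00 mm); Taking the first minus the rest: starting from the 12×14 cube, the r=11 cylinder at (-2, 8.5) partially overlaps it — only the 112.02 mm² overlap (of its 375.81 mm²) is removed, clipping the outline; the 29.5×30 cube at (12.5, 4) misses the remaining region (no effect); the 9.5×24.5 cube at (-2, 7.5) misses the remaining region (no effect) — boundary = 41.18 mm; the cube at (3.5, 13) is absent (z outside [12.5, 23.5]); Merging all regions: only that combined region is present, so the union is just that shape — boundary = 41.18 mm; (whole slice rotated 10° about Z — lengths, areas and connectivity unchanged). So its perimeter = 41.18 mm. Layer 88 is larger (98.00 vs 41.18 mm).

layer 88 (z = 21.12 mm)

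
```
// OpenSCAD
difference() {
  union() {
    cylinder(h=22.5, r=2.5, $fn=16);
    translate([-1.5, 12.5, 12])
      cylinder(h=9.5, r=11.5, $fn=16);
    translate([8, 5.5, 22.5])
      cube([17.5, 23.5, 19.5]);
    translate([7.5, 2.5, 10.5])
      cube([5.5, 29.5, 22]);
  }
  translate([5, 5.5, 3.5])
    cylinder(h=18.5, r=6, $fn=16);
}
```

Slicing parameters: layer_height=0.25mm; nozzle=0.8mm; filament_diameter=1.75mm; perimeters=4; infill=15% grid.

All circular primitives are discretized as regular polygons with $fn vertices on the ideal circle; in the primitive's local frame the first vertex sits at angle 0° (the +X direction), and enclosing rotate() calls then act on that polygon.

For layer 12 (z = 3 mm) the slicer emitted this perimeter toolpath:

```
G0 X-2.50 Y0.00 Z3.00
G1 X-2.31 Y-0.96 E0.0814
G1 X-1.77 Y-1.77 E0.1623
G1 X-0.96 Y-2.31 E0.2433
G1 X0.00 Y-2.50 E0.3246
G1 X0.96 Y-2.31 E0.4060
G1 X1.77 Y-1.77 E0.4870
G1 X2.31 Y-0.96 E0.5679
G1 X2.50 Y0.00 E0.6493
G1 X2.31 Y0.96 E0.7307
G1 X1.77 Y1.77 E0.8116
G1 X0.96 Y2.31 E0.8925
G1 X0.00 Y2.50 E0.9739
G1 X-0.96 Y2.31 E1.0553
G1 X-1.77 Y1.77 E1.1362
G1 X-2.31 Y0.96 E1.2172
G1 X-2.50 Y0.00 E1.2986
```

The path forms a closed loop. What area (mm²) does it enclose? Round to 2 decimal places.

19.16 mm²

Apply the shoelace formula to the sequence of (X, Y) vertices; enclosed area = 19.16 mm².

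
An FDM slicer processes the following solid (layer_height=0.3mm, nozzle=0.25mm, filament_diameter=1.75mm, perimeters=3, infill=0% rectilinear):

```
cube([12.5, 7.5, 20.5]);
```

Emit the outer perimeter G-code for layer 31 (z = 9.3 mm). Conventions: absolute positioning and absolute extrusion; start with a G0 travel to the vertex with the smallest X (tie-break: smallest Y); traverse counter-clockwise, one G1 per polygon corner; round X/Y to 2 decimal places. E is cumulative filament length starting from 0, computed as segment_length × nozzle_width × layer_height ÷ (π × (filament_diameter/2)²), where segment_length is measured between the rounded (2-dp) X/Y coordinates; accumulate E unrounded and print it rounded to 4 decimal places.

G0 X0.00 Y0.00 Z9.30
G1 X12.50 Y0.00 E0.3898
G1 X12.50 Y7.50 E0.6236
G1 X0.00 Y7.50 E1.0134
G1 X0.00 Y0.00 E1.2473

At z = 9.3 mm: the cube (footprint 12.5×7.5) is included at this height. The outline is a single polygon with 4 vertices. Extrusion per mm of travel: 0.25 × 0.3 / (π × 0.875²) = 0.031181. Accumulating E over each segment gives final E = 1.2473.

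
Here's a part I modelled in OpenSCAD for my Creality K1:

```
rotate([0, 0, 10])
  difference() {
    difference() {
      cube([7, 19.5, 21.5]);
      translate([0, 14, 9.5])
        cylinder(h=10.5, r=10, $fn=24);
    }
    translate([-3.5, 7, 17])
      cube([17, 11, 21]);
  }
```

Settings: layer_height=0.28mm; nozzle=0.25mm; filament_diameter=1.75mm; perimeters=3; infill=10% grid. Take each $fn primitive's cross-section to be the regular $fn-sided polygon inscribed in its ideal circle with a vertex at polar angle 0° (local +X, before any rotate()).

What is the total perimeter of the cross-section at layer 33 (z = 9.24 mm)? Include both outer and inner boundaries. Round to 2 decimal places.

53.00 mm

At z = 9.24 mm: the cube is present — its section is the full 7×19.5 rectangle (perimeter 53.00 mm); the cylinder at (0, 14) is not intersected at this z (z outside [9.5, 20]); After the difference (first − rest): none of the subtracted shapes is present at this height, so the 7×19.5 cube is unchanged — boundary = 53.00 mm; the cube at (-3.5, 7) is not intersected at this z (z outside [17, 38]); Subtracting the remaining from the first: none of the subtracted shapes is present at this height, so that combined region is unchanged — boundary = 53.00 mm; (whole slice rotated 10° about Z — lengths, areas and connectivity unchanged). Overall, the cross-section is a single solid region. Total boundary length (outer) = 53.00 mm.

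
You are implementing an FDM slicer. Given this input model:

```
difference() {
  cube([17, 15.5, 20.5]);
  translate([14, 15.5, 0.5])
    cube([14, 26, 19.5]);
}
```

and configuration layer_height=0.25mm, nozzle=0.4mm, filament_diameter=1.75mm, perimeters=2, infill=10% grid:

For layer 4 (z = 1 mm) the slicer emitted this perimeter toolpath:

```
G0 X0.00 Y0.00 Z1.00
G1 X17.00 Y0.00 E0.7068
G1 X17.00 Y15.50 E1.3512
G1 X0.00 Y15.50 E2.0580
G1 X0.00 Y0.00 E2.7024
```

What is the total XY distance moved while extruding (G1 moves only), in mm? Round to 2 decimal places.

Sum the Euclidean lengths of each G1 segment: total = 65.00 mm.

65.00 mm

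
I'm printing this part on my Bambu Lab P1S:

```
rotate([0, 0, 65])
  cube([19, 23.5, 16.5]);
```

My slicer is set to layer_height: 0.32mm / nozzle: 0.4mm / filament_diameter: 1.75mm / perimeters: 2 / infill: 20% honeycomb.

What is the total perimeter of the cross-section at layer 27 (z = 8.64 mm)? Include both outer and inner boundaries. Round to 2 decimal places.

85.00 mm

At z = 8.64 mm: the cube (footprint 19×23.5) is included at this height (perimeter 85.00 mm); (whole slice rotated 65° about Z — lengths, areas and connectivity unchanged). Overall, the cross-section is a single solid region. Total boundary length (outer) = 85.00 mm.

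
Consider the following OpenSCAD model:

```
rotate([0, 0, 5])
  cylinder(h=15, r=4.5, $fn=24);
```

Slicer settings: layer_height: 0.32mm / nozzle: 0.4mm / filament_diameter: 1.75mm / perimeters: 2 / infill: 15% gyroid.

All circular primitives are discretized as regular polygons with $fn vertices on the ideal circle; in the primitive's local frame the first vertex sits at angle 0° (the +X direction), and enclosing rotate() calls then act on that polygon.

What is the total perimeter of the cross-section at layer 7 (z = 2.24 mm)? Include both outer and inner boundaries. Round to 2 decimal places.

28.19 mm

At z = 2.24 mm: the r=4.5 cylinder gives a regular 24-gon of circumradius 4.5 (constant along its height) (perimeter = 2·24·4.500·sin(180°/24) = 28.19 mm); (rotated 5° about Z; rotation is an isometry so areas/perimeters/island counts are preserved). Overall, the cross-section is a single solid region. Total boundary length (outer) = 28.19 mm.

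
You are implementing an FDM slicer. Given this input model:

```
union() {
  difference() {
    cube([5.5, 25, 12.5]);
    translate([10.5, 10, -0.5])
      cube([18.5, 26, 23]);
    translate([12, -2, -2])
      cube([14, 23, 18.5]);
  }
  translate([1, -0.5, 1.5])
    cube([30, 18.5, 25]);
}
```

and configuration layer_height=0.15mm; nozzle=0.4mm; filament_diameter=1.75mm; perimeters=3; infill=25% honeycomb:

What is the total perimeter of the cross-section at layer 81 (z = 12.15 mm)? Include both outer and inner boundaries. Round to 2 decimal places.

113.00 mm

At z = 12.15 mm: the cube (footprint 5.5×25) is included at this height (perimeter 61.00 mm); the cube at (10.5, 10) (footprint 18.5×26) is included at this height (perimeter 89.00 mm); the 14×23 cube at (12, -2) contributes its full rectangle (perimeter 74.00 mm); Subtracting the remaining from the first: starting from the 5.5×25 cube, the 18.5×26 cube at (10.5, 10) misses the remaining region (no effect); the 14×23 cube at (12, -2) misses the remaining region (no effect) — boundary = 61.00 mm; the cube at (1, -0.5) (footprint 30×18.5) is included at this height (perimeter 97.00 mm); Merging all regions: the regions partially overlap (shared area 81.00 mm²), so the edge portions inside another operand are dropped and the merged outline is re-measured after clipping — boundary = 113.00 mm. Overall, the cross-section is a single solid region. Total boundary length (outer) = 113.00 mm.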